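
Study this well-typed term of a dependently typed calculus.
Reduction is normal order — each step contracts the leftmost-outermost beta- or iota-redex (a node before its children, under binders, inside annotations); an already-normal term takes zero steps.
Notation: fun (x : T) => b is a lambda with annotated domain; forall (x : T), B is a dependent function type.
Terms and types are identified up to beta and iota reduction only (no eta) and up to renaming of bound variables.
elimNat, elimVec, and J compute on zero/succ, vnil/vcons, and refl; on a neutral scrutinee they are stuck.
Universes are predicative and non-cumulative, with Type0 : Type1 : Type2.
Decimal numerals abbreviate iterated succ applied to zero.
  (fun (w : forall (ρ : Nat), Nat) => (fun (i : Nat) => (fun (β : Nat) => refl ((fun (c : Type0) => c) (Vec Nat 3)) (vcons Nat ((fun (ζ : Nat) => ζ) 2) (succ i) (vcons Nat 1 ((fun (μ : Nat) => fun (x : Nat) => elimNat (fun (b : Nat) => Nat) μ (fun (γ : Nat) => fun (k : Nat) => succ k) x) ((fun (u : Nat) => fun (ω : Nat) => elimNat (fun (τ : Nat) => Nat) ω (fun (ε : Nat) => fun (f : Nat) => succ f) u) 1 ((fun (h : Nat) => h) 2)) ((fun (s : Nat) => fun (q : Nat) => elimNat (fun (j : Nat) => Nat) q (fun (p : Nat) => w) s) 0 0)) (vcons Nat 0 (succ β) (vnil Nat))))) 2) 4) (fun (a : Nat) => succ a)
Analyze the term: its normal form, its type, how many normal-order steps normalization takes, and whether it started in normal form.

resulting normal form:
  refl (Vec Nat 3) (vcons Nat 2 5 (vcons Nat 1 3 (vcons Nat 0 3 (vnil Nat))))
inferred type:
  Eq (Vec Nat 3) (vcons Nat 2 5 (vcons Nat 1 3 (vcons Nat 0 3 (vnil Nat)))) (vcons Nat 2 5 (vcons Nat 1 3 (vcons Nat 0 3 (vnil Nat))))
steps to reach normal form (normal order): 18
already normal: no
first contracted redex: a beta-redex


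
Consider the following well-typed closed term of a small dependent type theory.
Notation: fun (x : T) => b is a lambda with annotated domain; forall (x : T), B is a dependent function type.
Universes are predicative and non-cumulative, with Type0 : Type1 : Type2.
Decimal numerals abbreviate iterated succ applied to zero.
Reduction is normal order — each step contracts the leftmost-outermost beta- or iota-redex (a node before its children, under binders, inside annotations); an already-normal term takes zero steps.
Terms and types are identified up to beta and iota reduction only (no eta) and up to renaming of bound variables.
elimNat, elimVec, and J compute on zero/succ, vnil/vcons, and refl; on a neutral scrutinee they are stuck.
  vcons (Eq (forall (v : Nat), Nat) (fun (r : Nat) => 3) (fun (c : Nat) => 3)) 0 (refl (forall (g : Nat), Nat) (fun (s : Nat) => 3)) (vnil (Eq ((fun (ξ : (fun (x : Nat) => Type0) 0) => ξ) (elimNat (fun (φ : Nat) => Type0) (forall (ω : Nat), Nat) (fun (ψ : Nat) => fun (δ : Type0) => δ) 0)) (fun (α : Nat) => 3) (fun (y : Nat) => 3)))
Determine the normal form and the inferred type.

reduced normal form:
  vcons (Eq (forall (v : Nat), Nat) (fun (r : Nat) => 3) (fun (c : Nat) => 3)) 0 (refl (forall (g : Nat), Nat) (fun (s : Nat) => 3)) (vnil (Eq (forall (ξ : Nat), Nat) (fun (x : Nat) => 3) (fun (φ : Nat) => 3)))
inferred type:
  Vec (Eq (forall (v : Nat), Nat) (fun (r : Nat) => 3) (fun (c : Nat) => 3)) 1


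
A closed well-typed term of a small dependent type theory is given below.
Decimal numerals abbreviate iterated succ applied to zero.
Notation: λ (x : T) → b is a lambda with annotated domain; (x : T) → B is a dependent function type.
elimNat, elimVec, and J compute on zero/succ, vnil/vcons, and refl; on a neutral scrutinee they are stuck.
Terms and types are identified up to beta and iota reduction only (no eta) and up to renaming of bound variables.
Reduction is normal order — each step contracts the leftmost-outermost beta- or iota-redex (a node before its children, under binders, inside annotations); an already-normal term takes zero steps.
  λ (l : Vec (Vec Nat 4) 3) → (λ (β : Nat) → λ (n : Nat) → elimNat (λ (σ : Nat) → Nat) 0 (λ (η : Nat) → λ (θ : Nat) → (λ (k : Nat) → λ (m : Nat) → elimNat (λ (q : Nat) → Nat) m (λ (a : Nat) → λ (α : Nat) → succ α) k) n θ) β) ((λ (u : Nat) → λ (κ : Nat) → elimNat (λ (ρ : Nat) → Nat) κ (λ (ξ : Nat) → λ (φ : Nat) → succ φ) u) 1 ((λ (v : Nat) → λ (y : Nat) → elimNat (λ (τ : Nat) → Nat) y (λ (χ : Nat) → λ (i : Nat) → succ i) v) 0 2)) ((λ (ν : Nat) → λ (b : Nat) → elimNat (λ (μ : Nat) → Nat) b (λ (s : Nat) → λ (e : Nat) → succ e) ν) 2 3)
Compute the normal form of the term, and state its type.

normal form:
  λ (l : Vec (Vec Nat 4) 3) → 15
type:
  (l : Vec (Vec Nat 4) 3) → Nat
observation: 48 normal-order steps separate the term from its normal form.


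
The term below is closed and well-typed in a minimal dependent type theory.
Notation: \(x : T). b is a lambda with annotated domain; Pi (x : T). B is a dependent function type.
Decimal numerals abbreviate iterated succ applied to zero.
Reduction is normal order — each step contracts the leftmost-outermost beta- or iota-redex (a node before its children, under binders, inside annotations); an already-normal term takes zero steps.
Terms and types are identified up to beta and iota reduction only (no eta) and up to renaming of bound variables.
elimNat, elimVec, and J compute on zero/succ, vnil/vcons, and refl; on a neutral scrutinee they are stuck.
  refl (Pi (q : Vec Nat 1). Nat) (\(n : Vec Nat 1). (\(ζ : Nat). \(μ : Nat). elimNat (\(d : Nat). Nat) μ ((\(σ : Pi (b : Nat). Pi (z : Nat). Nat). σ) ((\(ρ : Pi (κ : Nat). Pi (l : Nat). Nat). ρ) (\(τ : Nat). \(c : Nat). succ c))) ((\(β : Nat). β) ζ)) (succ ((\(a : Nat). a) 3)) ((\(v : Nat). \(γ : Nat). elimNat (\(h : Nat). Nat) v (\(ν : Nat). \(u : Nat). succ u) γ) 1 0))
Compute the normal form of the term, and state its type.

reduced normal form:
  refl (Pi (q : Vec Nat 1). Nat) (\(n : Vec Nat 1). 5)
the term's type:
  Eq (Pi (q : Vec Nat 1). Nat) (\(n : Vec Nat 1). 5) (\(ζ : Vec Nat 1). 5)
observation: the term reaches its normal form after 22 normal-order steps.


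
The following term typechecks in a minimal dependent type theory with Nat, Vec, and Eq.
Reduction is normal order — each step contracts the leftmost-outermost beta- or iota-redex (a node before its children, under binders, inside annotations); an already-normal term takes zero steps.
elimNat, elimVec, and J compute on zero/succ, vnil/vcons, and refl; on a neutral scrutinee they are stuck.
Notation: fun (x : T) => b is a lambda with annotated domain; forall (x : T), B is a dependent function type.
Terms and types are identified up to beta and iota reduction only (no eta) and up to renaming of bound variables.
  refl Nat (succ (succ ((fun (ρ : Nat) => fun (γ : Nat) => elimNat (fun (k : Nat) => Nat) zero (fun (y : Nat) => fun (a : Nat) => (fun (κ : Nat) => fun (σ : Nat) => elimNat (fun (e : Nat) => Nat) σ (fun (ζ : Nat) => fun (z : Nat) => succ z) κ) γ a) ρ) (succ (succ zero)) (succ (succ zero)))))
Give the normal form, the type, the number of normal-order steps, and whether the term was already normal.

normal form:
  refl Nat (succ (succ (succ (succ (succ (succ zero))))))
the term's type:
  Eq Nat (succ (succ (succ (succ (succ (succ zero)))))) (succ (succ (succ (succ (succ (succ zero))))))
reduction steps (normal order): 27
started in normal form: no
first contracted redex: a beta-redex


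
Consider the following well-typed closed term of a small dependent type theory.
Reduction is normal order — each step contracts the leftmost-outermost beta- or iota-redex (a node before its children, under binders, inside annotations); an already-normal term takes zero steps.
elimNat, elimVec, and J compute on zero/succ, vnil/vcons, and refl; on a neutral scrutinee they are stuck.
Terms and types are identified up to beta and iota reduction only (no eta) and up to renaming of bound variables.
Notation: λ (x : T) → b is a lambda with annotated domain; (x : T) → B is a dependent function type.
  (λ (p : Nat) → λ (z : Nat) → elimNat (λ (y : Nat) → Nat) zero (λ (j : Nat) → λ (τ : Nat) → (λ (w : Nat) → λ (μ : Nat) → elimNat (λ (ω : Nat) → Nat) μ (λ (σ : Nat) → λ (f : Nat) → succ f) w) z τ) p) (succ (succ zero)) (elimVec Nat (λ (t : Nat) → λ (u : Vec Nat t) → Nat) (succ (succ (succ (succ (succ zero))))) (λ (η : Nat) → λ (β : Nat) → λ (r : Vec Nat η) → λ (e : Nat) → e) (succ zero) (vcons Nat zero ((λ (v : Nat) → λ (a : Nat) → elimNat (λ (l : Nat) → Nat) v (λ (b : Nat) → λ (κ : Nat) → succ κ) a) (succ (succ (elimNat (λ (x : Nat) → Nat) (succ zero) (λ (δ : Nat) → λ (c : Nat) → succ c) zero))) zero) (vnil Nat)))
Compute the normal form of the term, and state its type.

resulting normal form:
  succ (succ (succ (succ (succ (succ (succ (succ (succ (succ zero)))))))))
inferred type:
  Nat


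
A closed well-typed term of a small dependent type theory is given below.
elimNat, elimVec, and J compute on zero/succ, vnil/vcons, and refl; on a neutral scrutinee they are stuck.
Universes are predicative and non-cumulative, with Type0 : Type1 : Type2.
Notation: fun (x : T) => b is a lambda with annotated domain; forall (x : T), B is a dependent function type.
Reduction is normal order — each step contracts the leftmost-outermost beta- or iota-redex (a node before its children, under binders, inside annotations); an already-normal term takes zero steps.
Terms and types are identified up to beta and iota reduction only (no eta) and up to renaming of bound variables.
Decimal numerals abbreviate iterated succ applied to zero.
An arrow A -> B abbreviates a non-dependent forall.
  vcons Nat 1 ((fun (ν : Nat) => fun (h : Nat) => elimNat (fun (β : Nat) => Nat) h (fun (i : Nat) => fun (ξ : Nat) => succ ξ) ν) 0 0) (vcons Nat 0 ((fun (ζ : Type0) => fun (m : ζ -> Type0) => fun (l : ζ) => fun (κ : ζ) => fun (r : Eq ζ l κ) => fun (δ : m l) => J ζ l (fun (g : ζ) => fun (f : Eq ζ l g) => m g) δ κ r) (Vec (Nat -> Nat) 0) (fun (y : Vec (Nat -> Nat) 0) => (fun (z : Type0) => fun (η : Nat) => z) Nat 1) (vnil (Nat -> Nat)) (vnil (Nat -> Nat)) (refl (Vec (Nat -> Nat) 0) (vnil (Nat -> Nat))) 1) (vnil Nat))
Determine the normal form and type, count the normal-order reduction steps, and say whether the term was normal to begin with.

resulting normal form:
  vcons Nat 1 0 (vcons Nat 0 1 (vnil Nat))
inferred type:
  Vec Nat 2
reduction steps (normal order): 10
already normal: no
first contracted redex: a beta-redex


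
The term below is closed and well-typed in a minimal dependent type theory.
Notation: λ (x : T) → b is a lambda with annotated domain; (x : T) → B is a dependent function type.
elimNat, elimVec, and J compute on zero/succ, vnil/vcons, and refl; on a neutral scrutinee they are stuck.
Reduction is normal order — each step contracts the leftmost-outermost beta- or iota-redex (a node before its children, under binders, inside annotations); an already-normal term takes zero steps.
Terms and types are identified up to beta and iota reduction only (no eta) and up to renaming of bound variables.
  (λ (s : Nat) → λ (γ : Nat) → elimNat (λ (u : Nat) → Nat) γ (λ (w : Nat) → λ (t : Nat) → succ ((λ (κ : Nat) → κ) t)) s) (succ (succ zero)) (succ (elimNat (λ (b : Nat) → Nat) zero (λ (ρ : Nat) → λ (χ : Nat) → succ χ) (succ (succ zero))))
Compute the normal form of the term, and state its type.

reduced normal form:
  succ (succ (succ (succ (succ zero))))
inferred type:
  Nat


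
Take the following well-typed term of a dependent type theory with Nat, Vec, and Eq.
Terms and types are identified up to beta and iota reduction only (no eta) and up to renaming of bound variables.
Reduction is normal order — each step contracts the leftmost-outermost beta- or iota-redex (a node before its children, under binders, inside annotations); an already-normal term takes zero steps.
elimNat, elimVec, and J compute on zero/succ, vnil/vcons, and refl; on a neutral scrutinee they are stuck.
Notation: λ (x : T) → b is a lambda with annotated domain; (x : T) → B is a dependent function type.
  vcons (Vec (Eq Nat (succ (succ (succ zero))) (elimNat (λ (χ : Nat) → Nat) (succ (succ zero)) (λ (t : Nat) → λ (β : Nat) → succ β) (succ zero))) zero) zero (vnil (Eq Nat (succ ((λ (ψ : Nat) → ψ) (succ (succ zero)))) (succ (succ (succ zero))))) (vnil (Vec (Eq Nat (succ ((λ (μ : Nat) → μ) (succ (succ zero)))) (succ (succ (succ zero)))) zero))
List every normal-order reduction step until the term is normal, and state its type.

normal-order reduction:
  vcons (Vec (Eq Nat (succ (succ (succ zero))) (elimNat (λ (χ : Nat) → Nat) (succ (succ zero)) (λ (t : Nat) → λ (β : Nat) → succ β) (succ zero))) zero) zero (vnil (Eq Nat (succ ((λ (ψ : Nat) → ψ) (succ (succ zero)))) (succ (succ (succ zero))))) (vnil (Vec (Eq Nat (succ ((λ (μ : Nat) → μ) (succ (succ zero)))) (succ (succ (succ zero)))) zero))
  ~> vcons (Vec (Eq Nat (succ (succ (succ zero))) ((λ (χ : Nat) → λ (t : Nat) → succ t) zero (elimNat (λ (β : Nat) → Nat) (succ (succ zero)) (λ (ψ : Nat) → λ (μ : Nat) → succ μ) zero))) zero) zero (vnil (Eq Nat (succ ((λ (f : Nat) → f) (succ (succ zero)))) (succ (succ (succ zero))))) (vnil (Vec (Eq Nat (succ ((λ (a : Nat) → a) (succ (succ zero)))) (succ (succ (succ zero)))) zero))
  ~> vcons (Vec (Eq Nat (succ (succ (succ zero))) ((λ (χ : Nat) → succ χ) (elimNat (λ (t : Nat) → Nat) (succ (succ zero)) (λ (β : Nat) → λ (ψ : Nat) → succ ψ) zero))) zero) zero (vnil (Eq Nat (succ ((λ (μ : Nat) → μ) (succ (succ zero)))) (succ (succ (succ zero))))) (vnil (Vec (Eq Nat (succ ((λ (f : Nat) → f) (succ (succ zero)))) (succ (succ (succ zero)))) zero))
  ~> vcons (Vec (Eq Nat (succ (succ (succ zero))) (succ (elimNat (λ (χ : Nat) → Nat) (succ (succ zero)) (λ (t : Nat) → λ (β : Nat) → succ β) zero))) zero) zero (vnil (Eq Nat (succ ((λ (ψ : Nat) → ψ) (succ (succ zero)))) (succ (succ (succ zero))))) (vnil (Vec (Eq Nat (succ ((λ (μ : Nat) → μ) (succ (succ zero)))) (succ (succ (succ zero)))) zero))
  ~> vcons (Vec (Eq Nat (succ (succ (succ zero))) (succ (succ (succ zero)))) zero) zero (vnil (Eq Nat (succ ((λ (χ : Nat) → χ) (succ (succ zero)))) (succ (succ (succ zero))))) (vnil (Vec (Eq Nat (succ ((λ (t : Nat) → t) (succ (succ zero)))) (succ (succ (succ zero)))) zero))
  ~> vcons (Vec (Eq Nat (succ (succ (succ zero))) (succ (succ (succ zero)))) zero) zero (vnil (Eq Nat (succ (succ (succ zero))) (succ (succ (succ zero))))) (vnil (Vec (Eq Nat (succ ((λ (χ : Nat) → χ) (succ (succ zero)))) (succ (succ (succ zero)))) zero))
  ~> vcons (Vec (Eq Nat (succ (succ (succ zero))) (succ (succ (succ zero)))) zero) zero (vnil (Eq Nat (succ (succ (succ zero))) (succ (succ (succ zero))))) (vnil (Vec (Eq Nat (succ (succ (succ zero))) (succ (succ (succ zero)))) zero))
the term's type:
  Vec (Vec (Eq Nat (succ (succ (succ zero))) (succ (succ (succ zero)))) zero) (succ zero)


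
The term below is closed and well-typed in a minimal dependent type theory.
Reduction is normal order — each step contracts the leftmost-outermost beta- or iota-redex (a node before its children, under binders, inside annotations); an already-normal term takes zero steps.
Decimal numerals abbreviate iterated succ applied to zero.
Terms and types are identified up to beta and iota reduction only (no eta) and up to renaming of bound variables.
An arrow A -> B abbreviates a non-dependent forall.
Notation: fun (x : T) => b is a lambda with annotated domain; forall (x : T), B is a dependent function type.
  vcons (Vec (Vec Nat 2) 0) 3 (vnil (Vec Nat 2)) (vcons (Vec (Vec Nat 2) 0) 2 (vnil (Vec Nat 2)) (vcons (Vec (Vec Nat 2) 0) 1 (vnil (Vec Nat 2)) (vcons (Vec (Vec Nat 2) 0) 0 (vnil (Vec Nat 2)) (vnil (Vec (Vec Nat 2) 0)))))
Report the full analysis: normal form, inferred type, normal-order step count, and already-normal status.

normal form:
  vcons (Vec (Vec Nat 2) 0) 3 (vnil (Vec Nat 2)) (vcons (Vec (Vec Nat 2) 0) 2 (vnil (Vec Nat 2)) (vcons (Vec (Vec Nat 2) 0) 1 (vnil (Vec Nat 2)) (vcons (Vec (Vec Nat 2) 0) 0 (vnil (Vec Nat 2)) (vnil (Vec (Vec Nat 2) 0)))))
the term's type:
  Vec (Vec (Vec Nat 2) 0) 4
normal-order step count: 0
term was already normal: yes


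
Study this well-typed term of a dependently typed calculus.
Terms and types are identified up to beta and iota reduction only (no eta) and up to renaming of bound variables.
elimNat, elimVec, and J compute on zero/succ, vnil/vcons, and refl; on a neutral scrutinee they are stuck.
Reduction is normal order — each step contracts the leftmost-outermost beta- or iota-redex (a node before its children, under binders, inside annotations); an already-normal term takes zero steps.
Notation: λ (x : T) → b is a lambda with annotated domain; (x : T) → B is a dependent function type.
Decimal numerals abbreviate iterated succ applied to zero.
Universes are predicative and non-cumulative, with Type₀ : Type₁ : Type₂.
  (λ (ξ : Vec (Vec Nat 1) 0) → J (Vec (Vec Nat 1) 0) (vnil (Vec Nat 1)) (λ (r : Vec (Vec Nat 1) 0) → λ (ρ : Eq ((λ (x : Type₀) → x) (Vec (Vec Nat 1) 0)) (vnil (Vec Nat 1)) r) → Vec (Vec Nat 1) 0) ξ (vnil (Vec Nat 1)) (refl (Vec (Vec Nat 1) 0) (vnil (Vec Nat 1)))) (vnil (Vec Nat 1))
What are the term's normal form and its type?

normal form:
  vnil (Vec Nat 1)
the term's type:
  Vec (Vec Nat 1) 0
observation: the term reaches its normal form after 2 normal-order steps.


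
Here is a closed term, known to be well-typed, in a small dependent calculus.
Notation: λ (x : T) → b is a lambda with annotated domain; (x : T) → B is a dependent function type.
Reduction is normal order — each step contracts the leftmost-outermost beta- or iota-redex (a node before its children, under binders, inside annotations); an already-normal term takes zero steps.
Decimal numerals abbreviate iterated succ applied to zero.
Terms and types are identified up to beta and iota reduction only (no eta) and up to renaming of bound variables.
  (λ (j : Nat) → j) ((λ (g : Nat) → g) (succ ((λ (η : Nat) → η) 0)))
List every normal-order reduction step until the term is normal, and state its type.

normal-order reduction:
  (λ (j : Nat) → j) ((λ (g : Nat) → g) (succ ((λ (η : Nat) → η) 0)))
  ~> (λ (j : Nat) → j) (succ ((λ (g : Nat) → g) 0))
  ~> succ ((λ (j : Nat) → j) 0)
  ~> 1
inferred type:
  Nat


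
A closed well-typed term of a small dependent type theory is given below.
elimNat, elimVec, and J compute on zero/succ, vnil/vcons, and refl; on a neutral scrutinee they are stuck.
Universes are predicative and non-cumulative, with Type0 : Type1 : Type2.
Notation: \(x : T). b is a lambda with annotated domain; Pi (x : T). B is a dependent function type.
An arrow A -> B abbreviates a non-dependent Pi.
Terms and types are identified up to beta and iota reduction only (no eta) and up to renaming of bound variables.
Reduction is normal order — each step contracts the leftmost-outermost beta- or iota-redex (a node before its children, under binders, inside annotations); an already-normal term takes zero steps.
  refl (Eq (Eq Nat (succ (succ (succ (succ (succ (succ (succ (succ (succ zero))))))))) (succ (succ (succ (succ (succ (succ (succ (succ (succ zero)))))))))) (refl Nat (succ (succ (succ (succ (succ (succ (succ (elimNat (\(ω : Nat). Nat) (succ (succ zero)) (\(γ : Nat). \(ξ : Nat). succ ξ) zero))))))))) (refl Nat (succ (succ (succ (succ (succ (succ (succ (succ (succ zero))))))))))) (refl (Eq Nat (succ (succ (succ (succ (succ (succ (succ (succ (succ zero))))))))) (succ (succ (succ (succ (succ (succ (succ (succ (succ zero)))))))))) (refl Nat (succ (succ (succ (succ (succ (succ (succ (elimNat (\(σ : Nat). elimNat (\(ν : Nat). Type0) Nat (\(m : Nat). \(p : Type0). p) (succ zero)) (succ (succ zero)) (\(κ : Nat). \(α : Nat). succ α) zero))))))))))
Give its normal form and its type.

reduced normal form:
  refl (Eq (Eq Nat (succ (succ (succ (succ (succ (succ (succ (succ (succ zero))))))))) (succ (succ (succ (succ (succ (succ (succ (succ (succ zero)))))))))) (refl Nat (succ (succ (succ (succ (succ (succ (succ (succ (succ zero)))))))))) (refl Nat (succ (succ (succ (succ (succ (succ (succ (succ (succ zero))))))))))) (refl (Eq Nat (succ (succ (succ (succ (succ (succ (succ (succ (succ zero))))))))) (succ (succ (succ (succ (succ (succ (succ (succ (succ zero)))))))))) (refl Nat (succ (succ (succ (succ (succ (succ (succ (succ (succ zero)))))))))))
the term's type:
  Eq (Eq (Eq Nat (succ (succ (succ (succ (succ (succ (succ (succ (succ zero))))))))) (succ (succ (succ (succ (succ (succ (succ (succ (succ zero)))))))))) (refl Nat (succ (succ (succ (succ (succ (succ (succ (succ (succ zero)))))))))) (refl Nat (succ (succ (succ (succ (succ (succ (succ (succ (succ zero))))))))))) (refl (Eq Nat (succ (succ (succ (succ (succ (succ (succ (succ (succ zero))))))))) (succ (succ (succ (succ (succ (succ (succ (succ (succ zero)))))))))) (refl Nat (succ (succ (succ (succ (succ (succ (succ (succ (succ zero))))))))))) (refl (Eq Nat (succ (succ (succ (succ (succ (succ (succ (succ (succ zero))))))))) (succ (succ (succ (succ (succ (succ (succ (succ (succ zero)))))))))) (refl Nat (succ (succ (succ (succ (succ (succ (succ (succ (succ zero)))))))))))
observation: contracting an elimNat iota-redex first, the term normalizes in 2 steps.


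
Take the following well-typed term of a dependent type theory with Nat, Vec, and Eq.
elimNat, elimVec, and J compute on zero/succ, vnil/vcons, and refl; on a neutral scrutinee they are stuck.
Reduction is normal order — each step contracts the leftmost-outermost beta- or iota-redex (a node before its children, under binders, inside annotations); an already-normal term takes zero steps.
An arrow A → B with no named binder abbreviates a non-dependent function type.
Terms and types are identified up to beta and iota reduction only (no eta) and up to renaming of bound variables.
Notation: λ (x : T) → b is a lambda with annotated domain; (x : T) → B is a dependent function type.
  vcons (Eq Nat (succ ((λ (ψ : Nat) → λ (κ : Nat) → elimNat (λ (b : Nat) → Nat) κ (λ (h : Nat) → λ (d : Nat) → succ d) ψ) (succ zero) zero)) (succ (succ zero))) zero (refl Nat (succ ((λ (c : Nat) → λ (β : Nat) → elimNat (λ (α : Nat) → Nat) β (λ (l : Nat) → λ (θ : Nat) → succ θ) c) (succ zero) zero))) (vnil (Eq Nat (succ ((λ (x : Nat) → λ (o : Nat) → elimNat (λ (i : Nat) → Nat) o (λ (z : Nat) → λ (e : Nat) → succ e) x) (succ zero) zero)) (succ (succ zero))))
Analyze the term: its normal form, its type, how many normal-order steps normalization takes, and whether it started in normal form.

reduced normal form:
  vcons (Eq Nat (succ (succ zero)) (succ (succ zero))) zero (refl Nat (succ (succ zero))) (vnil (Eq Nat (succ (succ zero)) (succ (succ zero))))
inferred type:
  Vec (Eq Nat (succ (succ zero)) (succ (succ zero))) (succ zero)
steps to reach normal form (normal order): 18
started in normal form: no
first redex: a beta-redex


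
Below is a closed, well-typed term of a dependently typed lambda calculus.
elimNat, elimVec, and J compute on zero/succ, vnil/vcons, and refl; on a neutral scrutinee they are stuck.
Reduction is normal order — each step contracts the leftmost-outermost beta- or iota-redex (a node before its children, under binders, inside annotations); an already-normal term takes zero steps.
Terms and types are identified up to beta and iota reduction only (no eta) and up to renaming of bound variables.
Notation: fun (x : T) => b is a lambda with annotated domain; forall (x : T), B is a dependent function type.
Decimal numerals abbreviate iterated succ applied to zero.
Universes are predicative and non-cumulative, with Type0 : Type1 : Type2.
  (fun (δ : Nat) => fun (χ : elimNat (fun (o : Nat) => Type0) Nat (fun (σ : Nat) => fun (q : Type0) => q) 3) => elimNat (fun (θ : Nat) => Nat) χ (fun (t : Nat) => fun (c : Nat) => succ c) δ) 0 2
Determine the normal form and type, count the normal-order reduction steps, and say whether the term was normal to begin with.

normal form:
  2
inferred type:
  Nat
steps to reach normal form (normal order): 3
term was already normal: no
first redex: a beta-redex


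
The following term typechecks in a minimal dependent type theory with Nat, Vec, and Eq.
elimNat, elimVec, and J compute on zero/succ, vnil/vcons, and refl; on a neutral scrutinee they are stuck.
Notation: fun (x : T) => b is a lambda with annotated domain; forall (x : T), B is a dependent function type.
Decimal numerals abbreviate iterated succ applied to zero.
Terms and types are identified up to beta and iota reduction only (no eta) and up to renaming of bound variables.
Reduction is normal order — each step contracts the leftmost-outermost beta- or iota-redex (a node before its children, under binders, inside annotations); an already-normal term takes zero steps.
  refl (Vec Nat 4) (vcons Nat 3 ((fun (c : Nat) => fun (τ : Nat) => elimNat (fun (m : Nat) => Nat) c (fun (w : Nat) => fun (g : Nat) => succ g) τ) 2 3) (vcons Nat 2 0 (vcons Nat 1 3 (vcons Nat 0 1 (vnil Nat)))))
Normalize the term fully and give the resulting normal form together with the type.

resulting normal form:
  refl (Vec Nat 4) (vcons Nat 3 5 (vcons Nat 2 0 (vcons Nat 1 3 (vcons Nat 0 1 (vnil Nat)))))
type:
  Eq (Vec Nat 4) (vcons Nat 3 5 (vcons Nat 2 0 (vcons Nat 1 3 (vcons Nat 0 1 (vnil Nat))))) (vcons Nat 3 5 (vcons Nat 2 0 (vcons Nat 1 3 (vcons Nat 0 1 (vnil Nat)))))
observation: the first redex contracted is a beta-redex; the normal form is reached in 12 normal-order steps.


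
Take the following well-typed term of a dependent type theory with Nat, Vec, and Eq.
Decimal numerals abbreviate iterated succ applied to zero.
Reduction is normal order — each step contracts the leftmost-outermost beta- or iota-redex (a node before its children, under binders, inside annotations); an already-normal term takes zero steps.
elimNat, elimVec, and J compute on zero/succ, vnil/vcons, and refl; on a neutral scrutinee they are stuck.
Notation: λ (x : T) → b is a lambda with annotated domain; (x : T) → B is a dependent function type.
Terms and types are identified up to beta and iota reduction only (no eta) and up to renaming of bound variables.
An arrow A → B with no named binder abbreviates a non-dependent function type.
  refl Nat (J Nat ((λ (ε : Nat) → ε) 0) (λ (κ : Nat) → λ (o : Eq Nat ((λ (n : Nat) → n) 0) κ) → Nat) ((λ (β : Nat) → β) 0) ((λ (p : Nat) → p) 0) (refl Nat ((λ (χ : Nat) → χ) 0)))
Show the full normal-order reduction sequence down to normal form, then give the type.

normal-order reduction sequence:
  refl Nat (J Nat ((λ (ε : Nat) → ε) 0) (λ (κ : Nat) → λ (o : Eq Nat ((λ (n : Nat) → n) 0) κ) → Nat) ((λ (β : Nat) → β) 0) ((λ (p : Nat) → p) 0) (refl Nat ((λ (χ : Nat) → χ) 0)))
  ~> refl Nat ((λ (ε : Nat) → ε) 0)
  ~> refl Nat 0
the term's type:
  Eq Nat 0 0


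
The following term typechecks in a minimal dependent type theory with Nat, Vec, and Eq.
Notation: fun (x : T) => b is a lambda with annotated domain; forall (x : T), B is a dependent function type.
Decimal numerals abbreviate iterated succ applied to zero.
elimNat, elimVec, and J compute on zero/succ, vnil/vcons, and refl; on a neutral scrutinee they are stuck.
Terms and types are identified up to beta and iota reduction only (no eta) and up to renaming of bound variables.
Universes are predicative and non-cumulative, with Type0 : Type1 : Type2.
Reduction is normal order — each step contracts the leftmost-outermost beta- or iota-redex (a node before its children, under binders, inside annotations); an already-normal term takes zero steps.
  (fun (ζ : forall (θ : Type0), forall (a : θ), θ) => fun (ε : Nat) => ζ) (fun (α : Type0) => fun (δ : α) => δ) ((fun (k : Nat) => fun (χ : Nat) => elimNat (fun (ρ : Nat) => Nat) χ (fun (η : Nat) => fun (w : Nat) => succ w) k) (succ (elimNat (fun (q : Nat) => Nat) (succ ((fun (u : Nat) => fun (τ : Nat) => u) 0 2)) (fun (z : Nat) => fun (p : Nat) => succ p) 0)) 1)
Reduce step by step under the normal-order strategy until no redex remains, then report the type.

normal-order reduction:
  (fun (ζ : forall (θ : Type0), forall (a : θ), θ) => fun (ε : Nat) => ζ) (fun (α : Type0) => fun (δ : α) => δ) ((fun (k : Nat) => fun (χ : Nat) => elimNat (fun (ρ : Nat) => Nat) χ (fun (η : Nat) => fun (w : Nat) => succ w) k) (succ (elimNat (fun (q : Nat) => Nat) (succ ((fun (u : Nat) => fun (τ : Nat) => u) 0 2)) (fun (z : Nat) => fun (p : Nat) => succ p) 0)) 1)
  ~> (fun (ζ : Nat) => fun (θ : Type0) => fun (a : θ) => a) ((fun (ε : Nat) => fun (α : Nat) => elimNat (fun (δ : Nat) => Nat) α (fun (k : Nat) => fun (χ : Nat) => succ χ) ε) (succ (elimNat (fun (ρ : Nat) => Nat) (succ ((fun (η : Nat) => fun (w : Nat) => η) 0 2)) (fun (q : Nat) => fun (u : Nat) => succ u) 0)) 1)
  ~> fun (ζ : Type0) => fun (θ : ζ) => θ
inferred type:
  forall (ζ : Type0), forall (θ : ζ), ζ


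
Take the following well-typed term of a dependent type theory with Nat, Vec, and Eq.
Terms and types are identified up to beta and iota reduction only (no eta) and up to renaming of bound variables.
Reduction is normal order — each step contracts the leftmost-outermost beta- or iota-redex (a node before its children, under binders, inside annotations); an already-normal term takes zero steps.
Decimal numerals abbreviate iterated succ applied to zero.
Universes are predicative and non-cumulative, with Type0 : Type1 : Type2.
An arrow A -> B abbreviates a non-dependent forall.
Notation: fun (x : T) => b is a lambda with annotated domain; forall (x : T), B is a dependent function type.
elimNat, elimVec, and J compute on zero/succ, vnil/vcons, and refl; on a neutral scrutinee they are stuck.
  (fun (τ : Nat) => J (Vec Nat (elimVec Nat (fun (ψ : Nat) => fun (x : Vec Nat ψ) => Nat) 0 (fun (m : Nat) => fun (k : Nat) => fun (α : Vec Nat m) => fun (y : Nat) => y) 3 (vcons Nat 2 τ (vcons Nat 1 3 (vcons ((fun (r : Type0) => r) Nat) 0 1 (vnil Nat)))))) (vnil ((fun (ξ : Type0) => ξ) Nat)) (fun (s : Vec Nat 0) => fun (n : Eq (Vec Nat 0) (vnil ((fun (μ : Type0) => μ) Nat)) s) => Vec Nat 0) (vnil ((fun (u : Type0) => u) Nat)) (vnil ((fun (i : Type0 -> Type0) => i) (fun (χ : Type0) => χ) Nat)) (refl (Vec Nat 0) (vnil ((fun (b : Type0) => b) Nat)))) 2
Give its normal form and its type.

resulting normal form:
  vnil Nat
the term's type:
  Vec Nat 0
observation: the first redex contracted is a beta-redex; the normal form is reached in 3 normal-order steps.


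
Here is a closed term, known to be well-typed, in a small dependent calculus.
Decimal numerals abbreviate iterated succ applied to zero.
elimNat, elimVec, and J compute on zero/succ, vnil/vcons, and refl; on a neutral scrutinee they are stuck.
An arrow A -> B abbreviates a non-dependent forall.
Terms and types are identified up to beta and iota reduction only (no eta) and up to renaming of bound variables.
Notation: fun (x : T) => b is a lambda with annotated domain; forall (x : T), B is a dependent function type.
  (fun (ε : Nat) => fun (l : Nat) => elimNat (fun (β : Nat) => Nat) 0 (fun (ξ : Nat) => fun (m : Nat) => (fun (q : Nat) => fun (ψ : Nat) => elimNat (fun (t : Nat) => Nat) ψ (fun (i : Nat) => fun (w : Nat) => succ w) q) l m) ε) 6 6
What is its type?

inferred type:
  Nat


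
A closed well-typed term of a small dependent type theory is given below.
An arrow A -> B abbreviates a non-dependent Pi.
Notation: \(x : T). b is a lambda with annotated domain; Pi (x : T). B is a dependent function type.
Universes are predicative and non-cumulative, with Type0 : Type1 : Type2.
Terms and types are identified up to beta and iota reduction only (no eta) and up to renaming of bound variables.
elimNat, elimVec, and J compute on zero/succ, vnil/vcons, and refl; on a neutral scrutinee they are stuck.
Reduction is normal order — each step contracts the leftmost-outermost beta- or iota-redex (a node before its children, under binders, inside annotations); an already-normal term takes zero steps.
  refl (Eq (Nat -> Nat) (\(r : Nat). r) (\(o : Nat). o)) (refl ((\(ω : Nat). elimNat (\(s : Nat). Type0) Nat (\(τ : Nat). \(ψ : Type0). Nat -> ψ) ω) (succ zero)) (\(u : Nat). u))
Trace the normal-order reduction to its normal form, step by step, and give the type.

reduction (normal order):
  refl (Eq (Nat -> Nat) (\(r : Nat). r) (\(o : Nat). o)) (refl ((\(ω : Nat). elimNat (\(s : Nat). Type0) Nat (\(τ : Nat). \(ψ : Type0). Nat -> ψ) ω) (succ zero)) (\(u : Nat). u))
  ~> refl (Eq (Nat -> Nat) (\(r : Nat). r) (\(o : Nat). o)) (refl (elimNat (\(ω : Nat). Type0) Nat (\(s : Nat). \(τ : Type0). Nat -> τ) (succ zero)) (\(ψ : Nat). ψ))
  ~> refl (Eq (Nat -> Nat) (\(r : Nat). r) (\(o : Nat). o)) (refl ((\(ω : Nat). \(s : Type0). Nat -> s) zero (elimNat (\(τ : Nat). Type0) Nat (\(ψ : Nat). \(u : Type0). Nat -> u) zero)) (\(j : Nat). j))
  ~> refl (Eq (Nat -> Nat) (\(r : Nat). r) (\(o : Nat). o)) (refl ((\(ω : Type0). Nat -> ω) (elimNat (\(s : Nat). Type0) Nat (\(τ : Nat). \(ψ : Type0). Nat -> ψ) zero)) (\(u : Nat). u))
  ~> refl (Eq (Nat -> Nat) (\(r : Nat). r) (\(o : Nat). o)) (refl (Nat -> elimNat (\(ω : Nat). Type0) Nat (\(s : Nat). \(τ : Type0). Nat -> τ) zero) (\(ψ : Nat). ψ))
  ~> refl (Eq (Nat -> Nat) (\(r : Nat). r) (\(o : Nat). o)) (refl (Nat -> Nat) (\(ω : Nat). ω))
inferred type:
  Eq (Eq (Nat -> Nat) (\(r : Nat). r) (\(o : Nat). o)) (refl (Nat -> Nat) (\(ω : Nat). ω)) (refl (Nat -> Nat) (\(s : Nat). s))


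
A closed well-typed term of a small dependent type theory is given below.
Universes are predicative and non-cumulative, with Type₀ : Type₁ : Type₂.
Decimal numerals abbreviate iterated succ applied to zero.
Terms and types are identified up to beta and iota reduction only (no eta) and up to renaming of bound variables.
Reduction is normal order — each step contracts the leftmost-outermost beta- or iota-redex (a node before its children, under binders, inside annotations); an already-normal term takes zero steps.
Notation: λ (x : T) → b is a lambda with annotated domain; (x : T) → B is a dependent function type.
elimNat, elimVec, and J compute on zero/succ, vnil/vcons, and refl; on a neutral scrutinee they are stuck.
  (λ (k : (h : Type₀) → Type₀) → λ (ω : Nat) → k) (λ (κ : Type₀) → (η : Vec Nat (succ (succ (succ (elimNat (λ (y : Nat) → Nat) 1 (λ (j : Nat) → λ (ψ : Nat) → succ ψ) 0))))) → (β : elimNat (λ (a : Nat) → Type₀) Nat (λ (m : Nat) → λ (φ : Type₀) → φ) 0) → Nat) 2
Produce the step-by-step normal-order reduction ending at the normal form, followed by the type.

reduction (normal order):
  (λ (k : (h : Type₀) → Type₀) → λ (ω : Nat) → k) (λ (κ : Type₀) → (η : Vec Nat (succ (succ (succ (elimNat (λ (y : Nat) → Nat) 1 (λ (j : Nat) → λ (ψ : Nat) → succ ψ) 0))))) → (β : elimNat (λ (a : Nat) → Type₀) Nat (λ (m : Nat) → λ (φ : Type₀) → φ) 0) → Nat) 2
  ~> (λ (k : Nat) → λ (h : Type₀) → (ω : Vec Nat (succ (succ (succ (elimNat (λ (κ : Nat) → Nat) 1 (λ (η : Nat) → λ (y : Nat) → succ y) 0))))) → (j : elimNat (λ (ψ : Nat) → Type₀) Nat (λ (β : Nat) → λ (a : Type₀) → a) 0) → Nat) 2
  ~> λ (k : Type₀) → (h : Vec Nat (succ (succ (succ (elimNat (λ (ω : Nat) → Nat) 1 (λ (κ : Nat) → λ (η : Nat) → succ η) 0))))) → (y : elimNat (λ (j : Nat) → Type₀) Nat (λ (ψ : Nat) → λ (β : Type₀) → β) 0) → Nat
  ~> λ (k : Type₀) → (h : Vec Nat 4) → (ω : elimNat (λ (κ : Nat) → Type₀) Nat (λ (η : Nat) → λ (y : Type₀) → y) 0) → Nat
  ~> λ (k : Type₀) → (h : Vec Nat 4) → (ω : Nat) → Nat
type:
  (k : Type₀) → Type₀


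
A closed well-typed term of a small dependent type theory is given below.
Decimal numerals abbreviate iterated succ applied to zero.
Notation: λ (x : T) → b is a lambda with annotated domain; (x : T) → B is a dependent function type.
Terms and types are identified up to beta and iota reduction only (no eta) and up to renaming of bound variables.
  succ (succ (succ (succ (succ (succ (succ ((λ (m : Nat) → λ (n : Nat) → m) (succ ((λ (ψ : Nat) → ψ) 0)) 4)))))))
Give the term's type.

inferred type:
  Nat


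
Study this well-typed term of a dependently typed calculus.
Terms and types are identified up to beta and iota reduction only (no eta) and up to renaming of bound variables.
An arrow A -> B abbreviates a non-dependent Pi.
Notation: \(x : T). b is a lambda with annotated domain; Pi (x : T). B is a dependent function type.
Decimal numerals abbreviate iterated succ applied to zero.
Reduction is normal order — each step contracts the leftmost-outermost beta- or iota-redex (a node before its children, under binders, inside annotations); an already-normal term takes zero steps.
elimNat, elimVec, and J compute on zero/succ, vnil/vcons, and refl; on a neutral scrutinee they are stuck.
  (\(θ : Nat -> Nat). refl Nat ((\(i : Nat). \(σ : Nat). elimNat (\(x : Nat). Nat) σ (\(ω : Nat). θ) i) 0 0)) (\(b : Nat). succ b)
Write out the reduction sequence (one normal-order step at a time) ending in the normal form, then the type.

normal-order reduction:
  (\(θ : Nat -> Nat). refl Nat ((\(i : Nat). \(σ : Nat). elimNat (\(x : Nat). Nat) σ (\(ω : Nat). θ) i) 0 0)) (\(b : Nat). succ b)
  ~> refl Nat ((\(θ : Nat). \(i : Nat). elimNat (\(σ : Nat). Nat) i (\(x : Nat). \(ω : Nat). succ ω) θ) 0 0)
  ~> refl Nat ((\(θ : Nat). elimNat (\(i : Nat). Nat) θ (\(σ : Nat). \(x : Nat). succ x) 0) 0)
  ~> refl Nat (elimNat (\(θ : Nat). Nat) 0 (\(i : Nat). \(σ : Nat). succ σ) 0)
  ~> refl Nat 0
the term's type:
  Eq Nat 0 0


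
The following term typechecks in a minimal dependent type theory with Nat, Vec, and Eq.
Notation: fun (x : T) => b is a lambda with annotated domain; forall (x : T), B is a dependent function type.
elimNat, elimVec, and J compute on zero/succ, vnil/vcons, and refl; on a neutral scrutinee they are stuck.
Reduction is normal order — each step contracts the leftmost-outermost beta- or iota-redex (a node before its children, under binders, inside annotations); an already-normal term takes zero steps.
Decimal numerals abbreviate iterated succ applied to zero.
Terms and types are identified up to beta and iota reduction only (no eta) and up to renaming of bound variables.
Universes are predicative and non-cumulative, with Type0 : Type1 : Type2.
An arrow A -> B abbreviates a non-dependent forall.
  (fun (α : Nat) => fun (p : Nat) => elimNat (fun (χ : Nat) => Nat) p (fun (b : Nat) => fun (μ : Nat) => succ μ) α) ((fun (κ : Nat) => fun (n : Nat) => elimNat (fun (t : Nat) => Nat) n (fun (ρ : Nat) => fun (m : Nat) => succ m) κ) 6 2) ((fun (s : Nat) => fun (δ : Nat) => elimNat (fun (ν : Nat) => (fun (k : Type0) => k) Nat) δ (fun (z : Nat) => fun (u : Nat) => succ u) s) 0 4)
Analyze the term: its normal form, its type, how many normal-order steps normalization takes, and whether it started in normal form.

normal form:
  12
type:
  Nat
normal-order step count: 51
already normal: no
first contracted redex: a beta-redex


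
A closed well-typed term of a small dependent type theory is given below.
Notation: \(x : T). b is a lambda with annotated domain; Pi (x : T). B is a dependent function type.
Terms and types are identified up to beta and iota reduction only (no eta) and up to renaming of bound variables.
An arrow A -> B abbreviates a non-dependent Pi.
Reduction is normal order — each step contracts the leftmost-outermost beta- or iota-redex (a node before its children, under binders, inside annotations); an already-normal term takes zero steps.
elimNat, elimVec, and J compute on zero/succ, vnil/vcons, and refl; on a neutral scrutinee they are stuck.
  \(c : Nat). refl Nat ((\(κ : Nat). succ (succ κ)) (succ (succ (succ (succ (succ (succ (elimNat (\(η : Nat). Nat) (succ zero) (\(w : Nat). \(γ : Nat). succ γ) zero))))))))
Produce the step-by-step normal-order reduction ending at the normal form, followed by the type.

reduction (normal order):
  \(c : Nat). refl Nat ((\(κ : Nat). succ (succ κ)) (succ (succ (succ (succ (succ (succ (elimNat (\(η : Nat). Nat) (succ zero) (\(w : Nat). \(γ : Nat). succ γ) zero))))))))
  ~> \(c : Nat). refl Nat (succ (succ (succ (succ (succ (succ (succ (succ (elimNat (\(κ : Nat). Nat) (succ zero) (\(η : Nat). \(w : Nat). succ w) zero)))))))))
  ~> \(c : Nat). refl Nat (succ (succ (succ (succ (succ (succ (succ (succ (succ zero)))))))))
inferred type:
  Nat -> Eq Nat (succ (succ (succ (succ (succ (succ (succ (succ (succ zero))))))))) (succ (succ (succ (succ (succ (succ (succ (succ (succ zero)))))))))
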